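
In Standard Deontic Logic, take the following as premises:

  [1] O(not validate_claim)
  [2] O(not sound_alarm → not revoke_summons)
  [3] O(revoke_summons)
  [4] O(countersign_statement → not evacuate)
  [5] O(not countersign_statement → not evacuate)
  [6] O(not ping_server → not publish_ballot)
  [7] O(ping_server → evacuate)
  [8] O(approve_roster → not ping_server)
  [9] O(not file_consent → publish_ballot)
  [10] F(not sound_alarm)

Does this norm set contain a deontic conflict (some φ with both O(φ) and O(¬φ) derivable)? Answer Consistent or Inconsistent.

Consistent

Premise 2 is O(not sound_alarm → not revoke_summons), but O(not sound_alarm) is not derivable from the premises, so it does not yield O(not revoke_summons).
So O(not revoke_summons) is not derivable, and the apparent clash with O(revoke_summons) does not arise.
A world satisfying every obligation exists (e.g. approve_roster=false, countersign_statement=false, evacuate=false, file_consent=true, ping_server=false, publish_ballot=false, revoke_summons=true, sound_alarm=true, validate_claim=false); no atom is both obligatory and forbidden, so the set is consistent.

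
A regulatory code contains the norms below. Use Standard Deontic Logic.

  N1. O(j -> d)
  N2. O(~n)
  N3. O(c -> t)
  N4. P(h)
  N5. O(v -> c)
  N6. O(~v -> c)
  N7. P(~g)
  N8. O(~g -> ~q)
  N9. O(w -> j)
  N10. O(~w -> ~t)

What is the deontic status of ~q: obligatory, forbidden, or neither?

Premise 8 is O(~g -> ~q), but O(~g) is not derivable from the premises (the permission P(~g) asserts only ~O(g), not O(~g)), so it does not yield O(~q).
No premise or chain of K-axiom applications forces O(~q), and none forces O(q). So ~q is neither obligatory nor forbidden under these norms.

Neither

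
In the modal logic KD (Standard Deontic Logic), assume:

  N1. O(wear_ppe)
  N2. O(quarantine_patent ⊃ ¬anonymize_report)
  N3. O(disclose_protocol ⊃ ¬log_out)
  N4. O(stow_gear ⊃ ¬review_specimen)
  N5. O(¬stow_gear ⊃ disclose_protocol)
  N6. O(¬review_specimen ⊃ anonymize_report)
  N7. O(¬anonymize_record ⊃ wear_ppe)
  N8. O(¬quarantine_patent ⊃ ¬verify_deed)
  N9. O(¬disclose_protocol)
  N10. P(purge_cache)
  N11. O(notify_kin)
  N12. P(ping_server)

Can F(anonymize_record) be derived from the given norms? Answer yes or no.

No

Premise 7 is O(¬anonymize_record ⊃ wear_ppe); even if O(wear_ppe) held, inferring O(¬anonymize_record) would be affirming the consequent — invalid.
No other premise forces O(¬anonymize_record). An ideal world satisfying every premise can still have anonymize_record true, so F(anonymize_record) is not derivable.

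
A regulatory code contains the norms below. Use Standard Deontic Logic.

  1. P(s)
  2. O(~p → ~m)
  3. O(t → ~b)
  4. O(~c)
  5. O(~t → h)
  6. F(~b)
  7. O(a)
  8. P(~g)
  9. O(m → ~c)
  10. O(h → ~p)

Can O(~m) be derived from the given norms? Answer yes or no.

Yes

Premise 6 is F(~b), i.e. O(b).
Premise 3, O(t → ~b), contraposes to O(b → ~t); with O(b) we get O(~t).
From O(~t) and premise 5, O(~t → h), we obtain O(h).
From O(h) and premise 10, O(h → ~p), we obtain O(~p).
Applying K to premise 2 (O(~p → ~m)) and O(~p) yields O(~m).
Premises 1, 4, 7, 8, 9 do not contribute to this derivation.
So O(~m) follows.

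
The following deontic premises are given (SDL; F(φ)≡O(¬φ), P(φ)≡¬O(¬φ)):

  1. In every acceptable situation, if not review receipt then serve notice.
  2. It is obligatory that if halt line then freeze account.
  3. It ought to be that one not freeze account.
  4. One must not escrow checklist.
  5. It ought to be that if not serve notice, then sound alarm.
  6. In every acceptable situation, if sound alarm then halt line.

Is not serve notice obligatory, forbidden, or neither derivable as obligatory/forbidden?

Forbidden

From premise 3 we have O(¬freeze_account).
Premise 2, O(halt_line → freeze_account), contraposes to O(¬freeze_account → ¬halt_line); with O(¬freeze_account) we get O(¬halt_line).
Premise 6, O(sound_alarm → halt_line), contraposes to O(¬halt_line → ¬sound_alarm); with O(¬halt_line) we get O(¬sound_alarm).
Premise 5, O(¬serve_notice → sound_alarm), contraposes to O(¬sound_alarm → serve_notice); with O(¬sound_alarm) we get O(serve_notice).
Premises 1, 4 do not contribute to this derivation.
Thus O(serve_notice), which is F(¬serve_notice): ¬serve_notice is forbidden.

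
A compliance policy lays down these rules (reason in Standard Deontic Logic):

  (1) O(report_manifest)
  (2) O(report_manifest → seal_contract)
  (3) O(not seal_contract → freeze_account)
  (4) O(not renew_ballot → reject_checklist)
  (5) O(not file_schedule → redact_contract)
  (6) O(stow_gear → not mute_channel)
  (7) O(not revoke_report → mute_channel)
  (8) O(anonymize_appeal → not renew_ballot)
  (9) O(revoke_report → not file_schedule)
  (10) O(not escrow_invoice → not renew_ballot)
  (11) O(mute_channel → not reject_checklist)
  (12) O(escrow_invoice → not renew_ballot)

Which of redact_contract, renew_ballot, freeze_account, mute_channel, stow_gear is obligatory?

Premises 10 and 12 cover both cases: O(not escrow_invoice → not renew_ballot) and O(escrow_invoice → not renew_ballot). Since not escrow_invoice ∨ escrow_invoice is a tautology, O(not renew_ballot) follows.
With premise 4, O(not renew_ballot → reject_checklist), the K-axiom yields O(reject_checklist).
The contrapositive of premise 11 (O(mute_channel → not reject_checklist)) is O(reject_checklist → not mute_channel), and O(reject_checklist) is already established, so O(not mute_channel).
Premise 7, O(not revoke_report → mute_channel), contraposes to O(not mute_channel → revoke_report); with O(not mute_channel) we get O(revoke_report).
Applying K to premise 9 (O(revoke_report → not file_schedule)) and O(revoke_report) yields O(not file_schedule).
From O(not file_schedule) and premise 5, O(not file_schedule → redact_contract), we obtain O(redact_contract).
So O(redact_contract) holds — redact_contract is obligatory. None of the other listed options is made obligatory by any chain of premises.

redact_contract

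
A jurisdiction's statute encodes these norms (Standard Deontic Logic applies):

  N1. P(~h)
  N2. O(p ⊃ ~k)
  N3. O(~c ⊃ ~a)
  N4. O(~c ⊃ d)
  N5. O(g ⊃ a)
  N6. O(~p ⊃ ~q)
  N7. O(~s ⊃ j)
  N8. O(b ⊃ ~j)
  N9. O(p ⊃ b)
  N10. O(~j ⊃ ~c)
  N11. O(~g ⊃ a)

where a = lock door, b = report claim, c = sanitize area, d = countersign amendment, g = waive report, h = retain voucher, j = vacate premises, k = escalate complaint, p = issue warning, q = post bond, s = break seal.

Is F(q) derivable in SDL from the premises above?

Yes

Premises 5 and 11 cover both cases: O(g ⊃ a) and O(~g ⊃ a). Since g ∨ ~g is a tautology, O(a) follows.
Premise 3 is O(~c ⊃ ~a); contrapositively O(a ⊃ c). Since O(a) holds, K gives O(c).
The contrapositive of premise 10 (O(~j ⊃ ~c)) is O(c ⊃ j), and O(c) is already established, so O(j).
Premise 8, O(b ⊃ ~j), contraposes to O(j ⊃ ~b); with O(j) we get O(~b).
Premise 9 is O(p ⊃ b); contrapositively O(~b ⊃ ~p). Since O(~b) holds, K gives O(~p).
From O(~p) and premise 6, O(~p ⊃ ~q), we obtain O(~q).
Premises 1, 2, 4, 7 do not contribute to this derivation.
So O(~q) holds, i.e. F(q). The claim follows.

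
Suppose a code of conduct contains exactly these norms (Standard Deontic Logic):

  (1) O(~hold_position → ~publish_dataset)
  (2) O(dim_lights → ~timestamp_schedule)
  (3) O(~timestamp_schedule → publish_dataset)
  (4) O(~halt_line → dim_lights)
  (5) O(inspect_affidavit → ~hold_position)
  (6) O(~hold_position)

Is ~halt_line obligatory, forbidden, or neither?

Forbidden

Premise 6 states O(~hold_position) outright.
From O(~hold_position) and premise 1, O(~hold_position → ~publish_dataset), we obtain O(~publish_dataset).
Premise 3 is O(~timestamp_schedule → publish_dataset); contrapositively O(~publish_dataset → timestamp_schedule). Since O(~publish_dataset) holds, K gives O(timestamp_schedule).
Premise 2, O(dim_lights → ~timestamp_schedule), contraposes to O(timestamp_schedule → ~dim_lights); with O(timestamp_schedule) we get O(~dim_lights).
Premise 4, O(~halt_line → dim_lights), contraposes to O(~dim_lights → halt_line); with O(~dim_lights) we get O(halt_line).
Premise 5 does not contribute to this derivation.
Thus O(halt_line), which is F(~halt_line): ~halt_line is forbidden.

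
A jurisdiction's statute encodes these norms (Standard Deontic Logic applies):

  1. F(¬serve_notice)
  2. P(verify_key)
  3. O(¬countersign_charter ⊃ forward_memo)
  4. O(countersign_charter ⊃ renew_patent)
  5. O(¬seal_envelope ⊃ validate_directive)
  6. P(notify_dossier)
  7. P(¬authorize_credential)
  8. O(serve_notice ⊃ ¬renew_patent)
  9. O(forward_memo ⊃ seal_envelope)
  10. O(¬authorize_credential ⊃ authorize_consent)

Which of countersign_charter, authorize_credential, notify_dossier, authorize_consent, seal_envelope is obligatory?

seal_envelope

Premise 1, F(¬serve_notice), is equivalent to O(serve_notice).
Applying K to premise 8 (O(serve_notice ⊃ ¬renew_patent)) and O(serve_notice) yields O(¬renew_patent).
Premise 4 is O(countersign_charter ⊃ renew_patent); contrapositively O(¬renew_patent ⊃ ¬countersign_charter). Since O(¬renew_patent) holds, K gives O(¬countersign_charter).
Applying K to premise 3 (O(¬countersign_charter ⊃ forward_memo)) and O(¬countersign_charter) yields O(forward_memo).
From O(forward_memo) and premise 9, O(forward_memo ⊃ seal_envelope), we obtain O(seal_envelope).
So O(seal_envelope) holds — seal_envelope is obligatory. None of the other listed options is made obligatory by any chain of premises.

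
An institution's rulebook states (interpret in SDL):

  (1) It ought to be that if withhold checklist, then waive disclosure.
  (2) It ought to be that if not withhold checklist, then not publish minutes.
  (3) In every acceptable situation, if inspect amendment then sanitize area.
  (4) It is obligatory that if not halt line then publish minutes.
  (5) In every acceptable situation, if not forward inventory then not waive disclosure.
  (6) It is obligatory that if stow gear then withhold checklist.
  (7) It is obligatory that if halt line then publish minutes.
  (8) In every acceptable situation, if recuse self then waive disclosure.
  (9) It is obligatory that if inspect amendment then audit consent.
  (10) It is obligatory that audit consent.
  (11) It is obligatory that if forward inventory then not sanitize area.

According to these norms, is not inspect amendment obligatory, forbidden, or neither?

Obligatory

By case analysis on ¬halt_line: premise 4 gives O(¬halt_line → publish_minutes) and premise 7 gives O(halt_line → publish_minutes), so O(publish_minutes) either way.
Premise 2, O(¬withhold_checklist → ¬publish_minutes), contraposes to O(publish_minutes → withhold_checklist); with O(publish_minutes) we get O(withhold_checklist).
With premise 1, O(withhold_checklist → waive_disclosure), the K-axiom yields O(waive_disclosure).
Premise 5, O(¬forward_inventory → ¬waive_disclosure), contraposes to O(waive_disclosure → forward_inventory); with O(waive_disclosure) we get O(forward_inventory).
Applying K to premise 11 (O(forward_inventory → ¬sanitize_area)) and O(forward_inventory) yields O(¬sanitize_area).
Premise 3 is O(inspect_amendment → sanitize_area); contrapositively O(¬sanitize_area → ¬inspect_amendment). Since O(¬sanitize_area) holds, K gives O(¬inspect_amendment).
Premises 6, 8, 9, 10 do not contribute to this derivation.
Hence ¬inspect_amendment is obligatory.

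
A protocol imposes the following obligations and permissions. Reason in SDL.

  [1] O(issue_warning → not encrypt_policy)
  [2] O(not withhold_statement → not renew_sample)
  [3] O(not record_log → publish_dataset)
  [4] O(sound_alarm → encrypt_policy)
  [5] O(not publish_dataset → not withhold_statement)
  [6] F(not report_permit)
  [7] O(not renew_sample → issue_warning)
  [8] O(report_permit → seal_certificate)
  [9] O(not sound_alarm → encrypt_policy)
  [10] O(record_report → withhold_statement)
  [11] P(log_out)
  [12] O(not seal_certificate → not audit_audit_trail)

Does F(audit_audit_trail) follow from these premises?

Premise 12 is O(not seal_certificate → not audit_audit_trail), but O(not seal_certificate) is not derivable from the premises, so it does not yield O(not audit_audit_trail).
No other premise forces O(not audit_audit_trail). An ideal world satisfying every premise can still have audit_audit_trail true, so F(audit_audit_trail) is not derivable.

No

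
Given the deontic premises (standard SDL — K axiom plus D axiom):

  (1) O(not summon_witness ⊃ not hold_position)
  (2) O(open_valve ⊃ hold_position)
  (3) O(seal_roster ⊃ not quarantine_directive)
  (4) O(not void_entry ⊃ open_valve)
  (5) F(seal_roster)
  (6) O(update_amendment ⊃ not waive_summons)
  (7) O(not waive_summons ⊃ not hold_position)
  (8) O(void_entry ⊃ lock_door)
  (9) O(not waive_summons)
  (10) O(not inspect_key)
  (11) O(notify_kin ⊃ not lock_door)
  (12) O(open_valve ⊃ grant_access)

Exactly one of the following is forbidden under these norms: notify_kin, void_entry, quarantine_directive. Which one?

From premise 9 we have O(not waive_summons).
From O(not waive_summons) and premise 7, O(not waive_summons ⊃ not hold_position), we obtain O(not hold_position).
Premise 2 is O(open_valve ⊃ hold_position); contrapositively O(not hold_position ⊃ not open_valve). Since O(not hold_position) holds, K gives O(not open_valve).
Premise 4, O(not void_entry ⊃ open_valve), contraposes to O(not open_valve ⊃ void_entry); with O(not open_valve) we get O(void_entry).
With premise 8, O(void_entry ⊃ lock_door), the K-axiom yields O(lock_door).
Premise 11 is O(notify_kin ⊃ not lock_door); contrapositively O(lock_door ⊃ not notify_kin). Since O(lock_door) holds, K gives O(not notify_kin).
So O(not notify_kin) holds, i.e. notify_kin is forbidden. None of the other listed options is forbidden under the premises.

notify_kin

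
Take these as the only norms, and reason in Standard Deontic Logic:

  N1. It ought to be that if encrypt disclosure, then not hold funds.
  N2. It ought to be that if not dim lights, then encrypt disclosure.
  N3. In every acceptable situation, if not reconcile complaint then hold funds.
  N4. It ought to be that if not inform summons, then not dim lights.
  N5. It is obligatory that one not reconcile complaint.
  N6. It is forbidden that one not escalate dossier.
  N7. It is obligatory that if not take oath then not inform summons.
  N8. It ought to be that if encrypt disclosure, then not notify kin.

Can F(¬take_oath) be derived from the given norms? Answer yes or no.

From premise 5 we have O(¬reconcile_complaint).
Applying K to premise 3 (O(¬reconcile_complaint → hold_funds)) and O(¬reconcile_complaint) yields O(hold_funds).
Premise 1 is O(encrypt_disclosure → ¬hold_funds); contrapositively O(hold_funds → ¬encrypt_disclosure). Since O(hold_funds) holds, K gives O(¬encrypt_disclosure).
Premise 2, O(¬dim_lights → encrypt_disclosure), contraposes to O(¬encrypt_disclosure → dim_lights); with O(¬encrypt_disclosure) we get O(dim_lights).
Premise 4, O(¬inform_summons → ¬dim_lights), contraposes to O(dim_lights → inform_summons); with O(dim_lights) we get O(inform_summons).
Premise 7 is O(¬take_oath → ¬inform_summons); contrapositively O(inform_summons → take_oath). Since O(inform_summons) holds, K gives O(take_oath).
Premises 6, 8 do not contribute to this derivation.
So O(take_oath) holds, i.e. F(¬take_oath). The claim follows.

Yes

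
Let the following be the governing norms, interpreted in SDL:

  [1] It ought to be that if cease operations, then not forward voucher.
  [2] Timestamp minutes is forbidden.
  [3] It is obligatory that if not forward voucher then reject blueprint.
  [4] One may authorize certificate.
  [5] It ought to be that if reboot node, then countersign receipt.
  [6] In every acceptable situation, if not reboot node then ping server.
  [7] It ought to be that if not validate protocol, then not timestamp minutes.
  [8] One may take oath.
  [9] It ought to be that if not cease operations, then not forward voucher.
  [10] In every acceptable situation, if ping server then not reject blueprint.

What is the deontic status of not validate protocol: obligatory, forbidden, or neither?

Premise 7 is O(¬validate_protocol → ¬timestamp_minutes); even if O(¬timestamp_minutes) held, inferring O(¬validate_protocol) would be affirming the consequent — invalid.
No premise or chain of K-axiom applications forces O(¬validate_protocol), and none forces O(validate_protocol). So ¬validate_protocol is neither obligatory nor forbidden under these norms.

Neither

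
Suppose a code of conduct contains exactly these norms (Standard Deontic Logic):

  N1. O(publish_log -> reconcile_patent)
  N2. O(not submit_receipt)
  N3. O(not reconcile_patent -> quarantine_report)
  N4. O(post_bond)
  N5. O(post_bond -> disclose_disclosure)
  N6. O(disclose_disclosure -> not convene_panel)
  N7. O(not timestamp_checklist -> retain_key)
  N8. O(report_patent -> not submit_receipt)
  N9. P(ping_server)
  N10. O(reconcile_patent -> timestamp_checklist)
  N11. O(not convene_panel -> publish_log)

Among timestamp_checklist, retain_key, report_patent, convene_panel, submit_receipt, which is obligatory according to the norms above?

From premise 4 we have O(post_bond).
Applying K to premise 5 (O(post_bond -> disclose_disclosure)) and O(post_bond) yields O(disclose_disclosure).
With premise 6, O(disclose_disclosure -> not convene_panel), the K-axiom yields O(not convene_panel).
Applying K to premise 11 (O(not convene_panel -> publish_log)) and O(not convene_panel) yields O(publish_log).
Premise 1 is O(publish_log -> reconcile_patent); since O(publish_log), deontic closure gives O(reconcile_patent).
With premise 10, O(reconcile_patent -> timestamp_checklist), the K-axiom yields O(timestamp_checklist).
So O(timestamp_checklist) holds — timestamp_checklist is obligatory. None of the other listed options is made obligatory by any chain of premises.

timestamp_checklist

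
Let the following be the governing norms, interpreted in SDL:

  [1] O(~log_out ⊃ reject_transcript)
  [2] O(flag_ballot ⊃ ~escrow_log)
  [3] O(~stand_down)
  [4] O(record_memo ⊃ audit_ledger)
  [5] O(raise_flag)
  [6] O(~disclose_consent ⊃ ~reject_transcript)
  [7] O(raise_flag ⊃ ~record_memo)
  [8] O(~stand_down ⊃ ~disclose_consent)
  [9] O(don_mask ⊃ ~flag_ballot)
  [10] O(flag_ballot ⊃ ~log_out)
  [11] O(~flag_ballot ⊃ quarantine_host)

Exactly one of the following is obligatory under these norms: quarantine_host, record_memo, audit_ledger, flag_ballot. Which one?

quarantine_host

Premise 3 gives O(~stand_down).
From O(~stand_down) and premise 8, O(~stand_down ⊃ ~disclose_consent), we obtain O(~disclose_consent).
Applying K to premise 6 (O(~disclose_consent ⊃ ~reject_transcript)) and O(~disclose_consent) yields O(~reject_transcript).
The contrapositive of premise 1 (O(~log_out ⊃ reject_transcript)) is O(~reject_transcript ⊃ log_out), and O(~reject_transcript) is already established, so O(log_out).
Premise 10 is O(flag_ballot ⊃ ~log_out); contrapositively O(log_out ⊃ ~flag_ballot). Since O(log_out) holds, K gives O(~flag_ballot).
Applying K to premise 11 (O(~flag_ballot ⊃ quarantine_host)) and O(~flag_ballot) yields O(quarantine_host).
So O(quarantine_host) holds — quarantine_host is obligatory. None of the other listed options is made obligatory by any chain of premises.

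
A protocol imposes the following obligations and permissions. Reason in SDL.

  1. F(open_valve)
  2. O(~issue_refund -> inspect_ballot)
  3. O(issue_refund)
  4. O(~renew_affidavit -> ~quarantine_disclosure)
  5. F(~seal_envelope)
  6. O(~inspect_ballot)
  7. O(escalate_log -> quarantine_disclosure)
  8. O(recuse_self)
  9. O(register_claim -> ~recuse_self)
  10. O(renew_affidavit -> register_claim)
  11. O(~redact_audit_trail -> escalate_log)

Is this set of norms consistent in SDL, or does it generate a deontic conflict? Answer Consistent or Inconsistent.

Consistent

Premise 2 is O(~issue_refund -> inspect_ballot), but O(~issue_refund) is not derivable from the premises, so it does not yield O(inspect_ballot).
So O(inspect_ballot) is not derivable, and the apparent clash with O(~inspect_ballot) does not arise.
A world satisfying every obligation exists (e.g. escalate_log=false, inspect_ballot=false, issue_refund=true, open_valve=false, quarantine_disclosure=false, recuse_self=true, redact_audit_trail=true, register_claim=false, renew_affidavit=false, seal_envelope=true); no atom is both obligatory and forbidden, so the set is consistent.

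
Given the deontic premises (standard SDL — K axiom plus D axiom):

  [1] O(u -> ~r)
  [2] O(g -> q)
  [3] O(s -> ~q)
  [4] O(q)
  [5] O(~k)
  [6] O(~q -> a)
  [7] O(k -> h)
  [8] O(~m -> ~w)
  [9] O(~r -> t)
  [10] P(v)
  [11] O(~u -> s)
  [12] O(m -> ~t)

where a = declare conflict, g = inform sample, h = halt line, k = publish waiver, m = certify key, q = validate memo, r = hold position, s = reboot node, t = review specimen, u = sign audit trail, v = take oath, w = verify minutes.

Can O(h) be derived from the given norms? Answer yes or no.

Premise 7 is O(k -> h), but O(k) is not derivable from the premises, so it does not yield O(h).
No other premise forces O(h). An ideal world satisfying every premise can still have h false, so O(h) is not derivable.

No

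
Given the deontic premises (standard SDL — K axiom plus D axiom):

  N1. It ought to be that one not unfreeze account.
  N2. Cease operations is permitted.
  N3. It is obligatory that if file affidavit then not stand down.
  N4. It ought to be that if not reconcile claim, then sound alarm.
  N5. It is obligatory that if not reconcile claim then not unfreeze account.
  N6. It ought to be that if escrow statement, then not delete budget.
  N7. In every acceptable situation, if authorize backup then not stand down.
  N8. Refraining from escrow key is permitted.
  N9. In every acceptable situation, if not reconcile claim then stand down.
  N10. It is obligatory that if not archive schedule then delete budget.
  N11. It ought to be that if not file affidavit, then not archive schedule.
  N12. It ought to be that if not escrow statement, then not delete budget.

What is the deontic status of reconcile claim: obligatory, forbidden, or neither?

Obligatory

Premises 12 and 6 are O(¬escrow_statement → ¬delete_budget) and O(escrow_statement → ¬delete_budget); every ideal world satisfies ¬escrow_statement or escrow_statement, so in either case ¬delete_budget holds — hence O(¬delete_budget).
Premise 10 is O(¬archive_schedule → delete_budget); contrapositively O(¬delete_budget → archive_schedule). Since O(¬delete_budget) holds, K gives O(archive_schedule).
The contrapositive of premise 11 (O(¬file_affidavit → ¬archive_schedule)) is O(archive_schedule → file_affidavit), and O(archive_schedule) is already established, so O(file_affidavit).
From O(file_affidavit) and premise 3, O(file_affidavit → ¬stand_down), we obtain O(¬stand_down).
Premise 9 is O(¬reconcile_claim → stand_down); contrapositively O(¬stand_down → reconcile_claim). Since O(¬stand_down) holds, K gives O(reconcile_claim).
Premises 1, 2, 4, 5, 7, 8 do not contribute to this derivation.
Hence reconcile_claim is obligatory.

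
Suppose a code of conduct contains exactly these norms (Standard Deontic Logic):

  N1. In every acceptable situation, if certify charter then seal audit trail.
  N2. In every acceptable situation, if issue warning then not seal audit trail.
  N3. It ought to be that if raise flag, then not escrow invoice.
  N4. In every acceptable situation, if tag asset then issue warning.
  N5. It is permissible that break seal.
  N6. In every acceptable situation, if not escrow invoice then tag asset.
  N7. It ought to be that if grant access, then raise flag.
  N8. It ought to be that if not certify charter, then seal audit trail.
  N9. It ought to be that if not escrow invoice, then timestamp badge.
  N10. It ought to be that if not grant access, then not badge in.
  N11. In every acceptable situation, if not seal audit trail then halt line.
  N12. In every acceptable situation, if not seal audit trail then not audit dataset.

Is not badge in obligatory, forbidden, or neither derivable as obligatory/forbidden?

Obligatory

By case analysis on ¬certify_charter: premise 8 gives O(¬certify_charter → seal_audit_trail) and premise 1 gives O(certify_charter → seal_audit_trail), so O(seal_audit_trail) either way.
Premise 2 is O(issue_warning → ¬seal_audit_trail); contrapositively O(seal_audit_trail → ¬issue_warning). Since O(seal_audit_trail) holds, K gives O(¬issue_warning).
Premise 4, O(tag_asset → issue_warning), contraposes to O(¬issue_warning → ¬tag_asset); with O(¬issue_warning) we get O(¬tag_asset).
Premise 6 is O(¬escrow_invoice → tag_asset); contrapositively O(¬tag_asset → escrow_invoice). Since O(¬tag_asset) holds, K gives O(escrow_invoice).
Premise 3, O(raise_flag → ¬escrow_invoice), contraposes to O(escrow_invoice → ¬raise_flag); with O(escrow_invoice) we get O(¬raise_flag).
The contrapositive of premise 7 (O(grant_access → raise_flag)) is O(¬raise_flag → ¬grant_access), and O(¬raise_flag) is already established, so O(¬grant_access).
Applying K to premise 10 (O(¬grant_access → ¬badge_in)) and O(¬grant_access) yields O(¬badge_in).
Premises 5, 9, 11, 12 do not contribute to this derivation.
Hence ¬badge_in is obligatory.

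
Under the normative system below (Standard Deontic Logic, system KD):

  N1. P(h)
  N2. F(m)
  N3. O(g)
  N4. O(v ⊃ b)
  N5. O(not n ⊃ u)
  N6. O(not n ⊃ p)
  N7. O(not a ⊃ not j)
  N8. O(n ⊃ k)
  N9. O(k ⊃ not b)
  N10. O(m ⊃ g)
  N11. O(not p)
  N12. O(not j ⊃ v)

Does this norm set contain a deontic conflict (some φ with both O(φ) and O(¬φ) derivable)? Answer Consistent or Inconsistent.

Consistent

Premise 10 is O(m ⊃ g); even if O(g) held, inferring O(m) would be affirming the consequent — invalid.
So O(m) is not derivable, and the apparent clash with O(not m) does not arise.
A world satisfying every obligation exists (e.g. a=true, b=false, g=true, h=false, j=true, k=true, m=false, n=true, p=false, u=false, v=false); no atom is both obligatory and forbidden, so the set is consistent.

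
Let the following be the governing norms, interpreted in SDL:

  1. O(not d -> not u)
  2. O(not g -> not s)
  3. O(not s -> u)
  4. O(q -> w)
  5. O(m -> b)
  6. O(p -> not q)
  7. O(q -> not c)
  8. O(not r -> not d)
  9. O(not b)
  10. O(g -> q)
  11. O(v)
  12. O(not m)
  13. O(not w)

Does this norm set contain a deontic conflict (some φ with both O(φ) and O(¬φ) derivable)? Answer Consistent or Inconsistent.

Consistent

Premise 5 is O(m -> b), but O(m) is not derivable from the premises, so it does not yield O(b).
So O(b) is not derivable, and the apparent clash with O(not b) does not arise.
A world satisfying every obligation exists (e.g. b=false, c=false, d=true, g=false, m=false, p=false, q=false, r=true, s=false, u=true, v=true, w=false); no atom is both obligatory and forbidden, so the set is consistent.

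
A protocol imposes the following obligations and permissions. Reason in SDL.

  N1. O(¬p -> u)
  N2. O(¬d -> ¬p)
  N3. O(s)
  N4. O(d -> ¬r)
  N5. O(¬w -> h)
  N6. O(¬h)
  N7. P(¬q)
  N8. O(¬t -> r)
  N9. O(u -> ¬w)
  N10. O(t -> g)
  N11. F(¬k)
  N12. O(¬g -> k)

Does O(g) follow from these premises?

Premise 6 states O(¬h) outright.
The contrapositive of premise 5 (O(¬w -> h)) is O(¬h -> w), and O(¬h) is already established, so O(w).
The contrapositive of premise 9 (O(u -> ¬w)) is O(w -> ¬u), and O(w) is already established, so O(¬u).
Premise 1, O(¬p -> u), contraposes to O(¬u -> p); with O(¬u) we get O(p).
Premise 2 is O(¬d -> ¬p); contrapositively O(p -> d). Since O(p) holds, K gives O(d).
From O(d) and premise 4, O(d -> ¬r), we obtain O(¬r).
The contrapositive of premise 8 (O(¬t -> r)) is O(¬r -> t), and O(¬r) is already established, so O(t).
Premise 10 is O(t -> g); since O(t), deontic closure gives O(g).
Premises 3, 7, 11, 12 do not contribute to this derivation.
So O(g) follows.

Yes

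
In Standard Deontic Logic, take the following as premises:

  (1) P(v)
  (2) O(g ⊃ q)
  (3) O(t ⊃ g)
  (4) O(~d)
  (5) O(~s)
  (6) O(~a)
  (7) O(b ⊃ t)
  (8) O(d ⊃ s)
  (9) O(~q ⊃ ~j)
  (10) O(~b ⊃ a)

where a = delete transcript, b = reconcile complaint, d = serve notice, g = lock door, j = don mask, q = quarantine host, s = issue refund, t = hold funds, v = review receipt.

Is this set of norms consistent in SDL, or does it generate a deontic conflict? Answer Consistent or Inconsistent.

Premise 8 is O(d ⊃ s), but O(d) is not derivable from the premises, so it does not yield O(s).
So O(s) is not derivable, and the apparent clash with O(~s) does not arise.
A world satisfying every obligation exists (e.g. a=false, b=true, d=false, g=true, j=false, q=true, s=false, t=true, v=false); no atom is both obligatory and forbidden, so the set is consistent.

Consistent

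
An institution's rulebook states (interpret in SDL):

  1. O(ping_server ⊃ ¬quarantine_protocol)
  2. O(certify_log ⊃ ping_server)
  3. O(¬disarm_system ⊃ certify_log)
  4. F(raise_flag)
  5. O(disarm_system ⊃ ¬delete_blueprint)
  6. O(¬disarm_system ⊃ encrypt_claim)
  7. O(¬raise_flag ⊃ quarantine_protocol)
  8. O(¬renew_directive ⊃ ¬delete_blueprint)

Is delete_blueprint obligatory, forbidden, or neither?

Premise 4 is F(raise_flag), i.e. O(¬raise_flag).
Applying K to premise 7 (O(¬raise_flag ⊃ quarantine_protocol)) and O(¬raise_flag) yields O(quarantine_protocol).
The contrapositive of premise 1 (O(ping_server ⊃ ¬quarantine_protocol)) is O(quarantine_protocol ⊃ ¬ping_server), and O(quarantine_protocol) is already established, so O(¬ping_server).
Premise 2 is O(certify_log ⊃ ping_server); contrapositively O(¬ping_server ⊃ ¬certify_log). Since O(¬ping_server) holds, K gives O(¬certify_log).
Premise 3 is O(¬disarm_system ⊃ certify_log); contrapositively O(¬certify_log ⊃ disarm_system). Since O(¬certify_log) holds, K gives O(disarm_system).
Premise 5 is O(disarm_system ⊃ ¬delete_blueprint); since O(disarm_system), deontic closure gives O(¬delete_blueprint).
Premises 6, 8 do not contribute to this derivation.
Thus O(¬delete_blueprint), which is F(delete_blueprint): delete_blueprint is forbidden.

Forbidden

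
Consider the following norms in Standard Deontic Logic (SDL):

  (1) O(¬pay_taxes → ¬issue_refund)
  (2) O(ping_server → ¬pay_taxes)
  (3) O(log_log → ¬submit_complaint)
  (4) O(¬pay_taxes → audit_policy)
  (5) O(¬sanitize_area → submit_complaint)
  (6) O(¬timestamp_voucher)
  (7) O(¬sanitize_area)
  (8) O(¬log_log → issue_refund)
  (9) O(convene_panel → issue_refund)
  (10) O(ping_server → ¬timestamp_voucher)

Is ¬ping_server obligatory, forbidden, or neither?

Premise 7 states O(¬sanitize_area) outright.
Applying K to premise 5 (O(¬sanitize_area → submit_complaint)) and O(¬sanitize_area) yields O(submit_complaint).
The contrapositive of premise 3 (O(log_log → ¬submit_complaint)) is O(submit_complaint → ¬log_log), and O(submit_complaint) is already established, so O(¬log_log).
With premise 8, O(¬log_log → issue_refund), the K-axiom yields O(issue_refund).
Premise 1 is O(¬pay_taxes → ¬issue_refund); contrapositively O(issue_refund → pay_taxes). Since O(issue_refund) holds, K gives O(pay_taxes).
Premise 2, O(ping_server → ¬pay_taxes), contraposes to O(pay_taxes → ¬ping_server); with O(pay_taxes) we get O(¬ping_server).
Premises 4, 6, 9, 10 do not contribute to this derivation.
Hence ¬ping_server is obligatory.

Obligatory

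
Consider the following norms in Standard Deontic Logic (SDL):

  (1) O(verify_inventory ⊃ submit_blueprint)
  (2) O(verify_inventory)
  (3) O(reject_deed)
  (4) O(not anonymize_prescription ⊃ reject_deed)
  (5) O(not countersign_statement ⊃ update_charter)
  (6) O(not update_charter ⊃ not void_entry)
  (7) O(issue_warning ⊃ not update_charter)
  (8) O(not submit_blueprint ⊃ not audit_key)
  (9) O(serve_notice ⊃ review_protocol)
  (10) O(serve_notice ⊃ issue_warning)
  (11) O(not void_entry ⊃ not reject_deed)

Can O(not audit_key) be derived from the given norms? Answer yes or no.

No

Premise 8 is O(not submit_blueprint ⊃ not audit_key), but O(not submit_blueprint) is not derivable from the premises, so it does not yield O(not audit_key).
No other premise forces O(not audit_key). An ideal world satisfying every premise can still have not audit_key false, so O(not audit_key) is not derivable.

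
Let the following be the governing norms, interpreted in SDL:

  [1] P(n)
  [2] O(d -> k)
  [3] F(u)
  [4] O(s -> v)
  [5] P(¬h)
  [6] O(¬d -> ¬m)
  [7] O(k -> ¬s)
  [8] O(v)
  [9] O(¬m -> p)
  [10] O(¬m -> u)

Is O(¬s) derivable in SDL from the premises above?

Yes

F(u) at premise 3 means O(¬u).
Premise 10, O(¬m -> u), contraposes to O(¬u -> m); with O(¬u) we get O(m).
Premise 6 is O(¬d -> ¬m); contrapositively O(m -> d). Since O(m) holds, K gives O(d).
Applying K to premise 2 (O(d -> k)) and O(d) yields O(k).
From O(k) and premise 7, O(k -> ¬s), we obtain O(¬s).
Premises 1, 4, 5, 8, 9 do not contribute to this derivation.
So O(¬s) follows.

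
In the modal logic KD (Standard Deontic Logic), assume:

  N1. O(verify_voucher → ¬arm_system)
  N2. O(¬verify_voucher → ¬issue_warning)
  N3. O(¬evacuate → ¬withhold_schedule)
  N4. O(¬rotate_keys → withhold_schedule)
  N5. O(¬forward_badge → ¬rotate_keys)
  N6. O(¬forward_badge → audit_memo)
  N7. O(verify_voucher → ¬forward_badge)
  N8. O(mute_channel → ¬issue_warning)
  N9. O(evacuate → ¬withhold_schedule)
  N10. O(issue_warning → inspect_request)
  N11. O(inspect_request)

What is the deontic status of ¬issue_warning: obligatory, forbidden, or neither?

Obligatory

Premises 9 and 3 cover both cases: O(evacuate → ¬withhold_schedule) and O(¬evacuate → ¬withhold_schedule). Since evacuate ∨ ¬evacuate is a tautology, O(¬withhold_schedule) follows.
The contrapositive of premise 4 (O(¬rotate_keys → withhold_schedule)) is O(¬withhold_schedule → rotate_keys), and O(¬withhold_schedule) is already established, so O(rotate_keys).
Premise 5, O(¬forward_badge → ¬rotate_keys), contraposes to O(rotate_keys → forward_badge); with O(rotate_keys) we get O(forward_badge).
Premise 7, O(verify_voucher → ¬forward_badge), contraposes to O(forward_badge → ¬verify_voucher); with O(forward_badge) we get O(¬verify_voucher).
From O(¬verify_voucher) and premise 2, O(¬verify_voucher → ¬issue_warning), we obtain O(¬issue_warning).
Premises 1, 6, 8, 10, 11 do not contribute to this derivation.
Hence ¬issue_warning is obligatory.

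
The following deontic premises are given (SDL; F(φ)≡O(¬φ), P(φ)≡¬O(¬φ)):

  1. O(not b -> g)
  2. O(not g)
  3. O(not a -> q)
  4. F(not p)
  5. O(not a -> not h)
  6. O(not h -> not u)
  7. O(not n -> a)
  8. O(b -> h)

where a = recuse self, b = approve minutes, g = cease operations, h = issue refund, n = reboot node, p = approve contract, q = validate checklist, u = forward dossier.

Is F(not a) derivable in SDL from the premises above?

Premise 2 states O(not g) outright.
The contrapositive of premise 1 (O(not b -> g)) is O(not g -> b), and O(not g) is already established, so O(b).
Applying K to premise 8 (O(b -> h)) and O(b) yields O(h).
Premise 5 is O(not a -> not h); contrapositively O(h -> a). Since O(h) holds, K gives O(a).
Premises 3, 4, 6, 7 do not contribute to this derivation.
So O(a) holds, i.e. F(not a). The claim follows.

Yes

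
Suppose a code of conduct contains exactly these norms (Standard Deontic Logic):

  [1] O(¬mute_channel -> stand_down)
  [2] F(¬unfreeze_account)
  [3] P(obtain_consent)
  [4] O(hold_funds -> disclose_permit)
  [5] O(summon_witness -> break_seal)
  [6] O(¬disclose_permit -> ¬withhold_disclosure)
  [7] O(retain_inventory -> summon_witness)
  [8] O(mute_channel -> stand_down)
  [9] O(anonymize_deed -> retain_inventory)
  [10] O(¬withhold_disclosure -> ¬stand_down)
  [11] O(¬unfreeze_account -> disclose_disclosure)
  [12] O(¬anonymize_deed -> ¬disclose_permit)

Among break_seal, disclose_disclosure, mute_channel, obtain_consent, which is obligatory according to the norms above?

break_seal

Premises 8 and 1 are O(mute_channel -> stand_down) and O(¬mute_channel -> stand_down); every ideal world satisfies mute_channel or ¬mute_channel, so in either case stand_down holds — hence O(stand_down).
Premise 10 is O(¬withhold_disclosure -> ¬stand_down); contrapositively O(stand_down -> withhold_disclosure). Since O(stand_down) holds, K gives O(withhold_disclosure).
Premise 6, O(¬disclose_permit -> ¬withhold_disclosure), contraposes to O(withhold_disclosure -> disclose_permit); with O(withhold_disclosure) we get O(disclose_permit).
Premise 12, O(¬anonymize_deed -> ¬disclose_permit), contraposes to O(disclose_permit -> anonymize_deed); with O(disclose_permit) we get O(anonymize_deed).
Applying K to premise 9 (O(anonymize_deed -> retain_inventory)) and O(anonymize_deed) yields O(retain_inventory).
With premise 7, O(retain_inventory -> summon_witness), the K-axiom yields O(summon_witness).
With premise 5, O(summon_witness -> break_seal), the K-axiom yields O(break_seal).
So O(break_seal) holds — break_seal is obligatory. None of the other listed options is made obligatory by any chain of premises.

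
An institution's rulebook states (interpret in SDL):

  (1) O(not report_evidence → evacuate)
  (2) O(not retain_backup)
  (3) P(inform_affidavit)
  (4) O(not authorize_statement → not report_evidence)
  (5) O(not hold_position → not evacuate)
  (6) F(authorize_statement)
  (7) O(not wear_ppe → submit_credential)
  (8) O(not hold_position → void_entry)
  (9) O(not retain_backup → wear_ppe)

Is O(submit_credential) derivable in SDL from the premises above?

Premise 7 is O(not wear_ppe → submit_credential), but O(not wear_ppe) is not derivable from the premises, so it does not yield O(submit_credential).
No other premise forces O(submit_credential). An ideal world satisfying every premise can still have submit_credential false, so O(submit_credential) is not derivable.

No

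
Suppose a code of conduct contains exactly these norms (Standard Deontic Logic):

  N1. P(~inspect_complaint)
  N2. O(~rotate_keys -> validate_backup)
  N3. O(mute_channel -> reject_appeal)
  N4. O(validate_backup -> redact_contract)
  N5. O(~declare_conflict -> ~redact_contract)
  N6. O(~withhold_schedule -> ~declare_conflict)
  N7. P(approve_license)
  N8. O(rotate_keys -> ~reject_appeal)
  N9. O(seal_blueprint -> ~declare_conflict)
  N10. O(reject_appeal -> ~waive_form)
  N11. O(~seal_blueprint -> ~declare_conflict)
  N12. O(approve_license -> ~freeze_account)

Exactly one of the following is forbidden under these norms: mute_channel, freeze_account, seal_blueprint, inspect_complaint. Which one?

mute_channel

Premises 11 and 9 are O(~seal_blueprint -> ~declare_conflict) and O(seal_blueprint -> ~declare_conflict); every ideal world satisfies ~seal_blueprint or seal_blueprint, so in either case ~declare_conflict holds — hence O(~declare_conflict).
Premise 5 is O(~declare_conflict -> ~redact_contract); since O(~declare_conflict), deontic closure gives O(~redact_contract).
Premise 4 is O(validate_backup -> redact_contract); contrapositively O(~redact_contract -> ~validate_backup). Since O(~redact_contract) holds, K gives O(~validate_backup).
The contrapositive of premise 2 (O(~rotate_keys -> validate_backup)) is O(~validate_backup -> rotate_keys), and O(~validate_backup) is already established, so O(rotate_keys).
Applying K to premise 8 (O(rotate_keys -> ~reject_appeal)) and O(rotate_keys) yields O(~reject_appeal).
Premise 3 is O(mute_channel -> reject_appeal); contrapositively O(~reject_appeal -> ~mute_channel). Since O(~reject_appeal) holds, K gives O(~mute_channel).
So O(~mute_channel) holds, i.e. mute_channel is forbidden. None of the other listed options is forbidden under the premises.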